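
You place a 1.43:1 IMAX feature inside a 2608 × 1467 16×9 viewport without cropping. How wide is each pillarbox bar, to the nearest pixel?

255 px

Since 1.430 < 1.778, the feature is height-limited.
Content width = 1467 × 1.430 ≈ 2097.81 px.
Black = 2608 − 2097.81 = 510.19 px, or 255.09 per bar.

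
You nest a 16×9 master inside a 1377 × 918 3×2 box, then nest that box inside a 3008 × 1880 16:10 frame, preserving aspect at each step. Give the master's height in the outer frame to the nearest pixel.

Inside the 1377×918 canvas the master is width-limited at 1377.00 × 774.56.
The 3×2 canvas is height-limited in 3008×1880, giving 2820.00 × 1880.00; scale factor 2.0479.
Applying the same ×2.0479: 774.56 → 1586.25.

1586 px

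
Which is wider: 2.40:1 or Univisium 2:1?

2.4 and Univisium 2:1 = 2; 2.4 > 2.

2.40:1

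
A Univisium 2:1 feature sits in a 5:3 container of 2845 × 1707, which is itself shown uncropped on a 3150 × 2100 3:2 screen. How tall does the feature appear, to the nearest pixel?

1575 px

First fit — Univisium 2:1 into 2845×1707 spans the width: 2845.00 × 1422.50.
Second fit — the 5:3 canvas into 3150×2100 spans the width: 3150.00 × 1890.00 (×1.1072 from 2845×1707).
Applying the same ×1.1072: 1422.50 → 1575.00.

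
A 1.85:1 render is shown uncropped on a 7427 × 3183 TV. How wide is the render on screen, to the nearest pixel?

5889 px

1.85:1 is narrower than 21:9, so it spans the full height.
Content width = 3183 × 1.850 ≈ 5888.55 px.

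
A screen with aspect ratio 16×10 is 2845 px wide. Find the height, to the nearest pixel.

1778 px

At 16×10, 2845 / 16 × 10 ≈ 1778.12.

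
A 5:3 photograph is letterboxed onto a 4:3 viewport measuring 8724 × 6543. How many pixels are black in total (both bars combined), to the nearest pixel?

11416226 pixels

5:3 is wider than 4:3, so it spans the full width.
That makes the image 5234.4000 px tall (8724 × 3/5).
Leftover height: 6543 − 5234.4000 = 1308.6000 px.
That's 1308.6000 × 8724 ≈ 11416226 black pixels.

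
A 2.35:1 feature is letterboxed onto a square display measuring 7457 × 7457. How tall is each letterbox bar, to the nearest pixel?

2.35:1 (2.350) > square (1.000), so the feature fills the width.
Content height = 7457 / 2.350 ≈ 3173.19 px.
Black = 7457 − 3173.19 = 4283.81 px, or 2141.90 per bar.

2142 px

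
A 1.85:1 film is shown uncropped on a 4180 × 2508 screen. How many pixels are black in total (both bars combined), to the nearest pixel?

1038899 pixels

Since 1.850 > 1.667, the film is width-limited.
That makes the image 2259.4595 px tall (4180 / 1.850).
Black = 2508 − 2259.4595 = 248.5405 px.
Bar area = 248.5405 × 4180 ≈ 1038899 px.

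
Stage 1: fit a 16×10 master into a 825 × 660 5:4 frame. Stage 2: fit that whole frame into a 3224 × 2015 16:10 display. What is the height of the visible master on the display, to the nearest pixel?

First fit — 16×10 into 825×660 spans the width: 825.00 × 515.62.
5:4 in 3224×2015: fills the height, so the intermediate becomes 2518.75 × 2015.00 — a scale of ×3.0530.
So the master's height is 515.62 × 3.0530 ≈ 1574.22.

1574 px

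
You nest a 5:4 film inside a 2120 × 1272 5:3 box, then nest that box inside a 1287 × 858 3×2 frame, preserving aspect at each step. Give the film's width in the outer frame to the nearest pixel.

5:4 in 2120×1272: fills the height, so the film is 1590.00 × 1272.00.
5:3 in 1287×858: fills the width, so the intermediate becomes 1287.00 × 772.20 — a scale of ×0.6071.
The film scales with it: width 1590.00 × 0.6071 ≈ 965.25.

965 px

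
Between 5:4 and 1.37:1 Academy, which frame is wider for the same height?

1.37:1 Academy

5:4 = 1.25 and 1.37; 1.37 > 1.25.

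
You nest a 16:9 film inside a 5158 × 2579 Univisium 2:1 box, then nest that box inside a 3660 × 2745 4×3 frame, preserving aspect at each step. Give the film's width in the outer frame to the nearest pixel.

3253 px

Inside the 5158×2579 canvas the film is height-limited at 4584.89 × 2579.00.
Second fit — the Univisium 2:1 canvas into 3660×2745 spans the width: 3660.00 × 1830.00 (×0.7096 from 5158×2579).
The film scales with it: width 4584.89 × 0.7096 ≈ 3253.33.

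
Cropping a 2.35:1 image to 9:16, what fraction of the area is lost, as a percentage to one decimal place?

76.1%

Going from 2.35:1 to 9:16 means cutting width while keeping height.
(0.562)/(2.350) ≈ 0.239 of the area survives, leaving 76.06% discarded.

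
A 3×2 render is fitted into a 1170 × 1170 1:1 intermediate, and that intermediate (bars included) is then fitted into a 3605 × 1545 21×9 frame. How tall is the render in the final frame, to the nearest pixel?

1030 px

3×2 in 1170×1170: fills the width, so the render is 1170.00 × 780.00.
1:1 in 3605×1545: fills the height, so the intermediate becomes 1545.00 × 1545.00 — a scale of ×1.3205.
The render scales with it: height 780.00 × 1.3205 ≈ 1030.00.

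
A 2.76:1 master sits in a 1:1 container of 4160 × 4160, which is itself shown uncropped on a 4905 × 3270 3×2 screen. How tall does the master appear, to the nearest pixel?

2.76:1 in 4160×4160: fills the width, so the master is 4160.00 × 1507.25.
Second fit — the 1:1 canvas into 4905×3270 spans the height: 3270.00 × 3270.00 (×0.7861 from 4160×4160).
The master scales with it: height 1507.25 × 0.7861 ≈ 1184.78.

1185 px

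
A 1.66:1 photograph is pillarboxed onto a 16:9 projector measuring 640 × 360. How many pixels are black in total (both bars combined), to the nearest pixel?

1.66:1 (1.660) < 16:9 (1.778), so the photograph fills the height.
Content width = 360 × 1.660 ≈ 597.6000 px.
Leftover width: 640 − 597.6000 = 42.4000 px.
Bar area = 42.4000 × 360 ≈ 15264 px.

15264 pixels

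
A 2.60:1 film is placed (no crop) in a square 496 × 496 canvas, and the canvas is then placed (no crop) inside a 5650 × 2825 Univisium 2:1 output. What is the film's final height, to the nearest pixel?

2.60:1 in 496×496: fills the width, so the film is 496.00 × 190.77.
Second fit — the square canvas into 5650×2825 spans the height: 2825.00 × 2825.00 (×5.6956 from 496×496).
Applying the same ×5.6956: 190.77 → 1086.54.

1087 px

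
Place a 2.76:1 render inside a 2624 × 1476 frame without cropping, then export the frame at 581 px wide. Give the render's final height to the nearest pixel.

Fitted into 2624×1476, the render spans the width; its height is 2624 / 2.760 ≈ 950.72 px.
Resizing to 581 px wide multiplies everything by 0.2214: 950.72 → 210.51 px.

211 px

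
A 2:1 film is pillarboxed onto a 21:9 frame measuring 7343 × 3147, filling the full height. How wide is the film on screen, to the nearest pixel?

That makes the image 6294.00 px wide (3147 × 2/1).

6294 px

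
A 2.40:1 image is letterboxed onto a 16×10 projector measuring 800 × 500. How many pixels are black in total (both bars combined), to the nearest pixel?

133333 pixels

2.40:1 is wider than 16×10, so it spans the full width.
That makes the image 333.3333 px tall (800 / 2.400).
500 − 333.3333 = 166.6667 px of bars.
Bar area = 166.6667 × 800 ≈ 133333 px.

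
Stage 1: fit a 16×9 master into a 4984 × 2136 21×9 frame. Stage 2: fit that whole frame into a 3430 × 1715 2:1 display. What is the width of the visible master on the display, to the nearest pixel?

16×9 in 4984×2136: fills the height, so the master is 3797.33 × 2136.00.
Second fit — the 21×9 canvas into 3430×1715 spans the width: 3430.00 × 1470.00 (×0.6882 from 4984×2136).
Applying the same ×0.6882: 3797.33 → 2613.33.

2613 px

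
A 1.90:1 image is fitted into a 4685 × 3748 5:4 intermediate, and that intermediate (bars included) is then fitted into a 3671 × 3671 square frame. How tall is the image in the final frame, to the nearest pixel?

First fit — 1.90:1 into 4685×3748 spans the width: 4685.00 × 2465.79.
5:4 in 3671×3671: fills the width, so the intermediate becomes 3671.00 × 2936.80 — a scale of ×0.7836.
Applying the same ×0.7836: 2465.79 → 1932.11.

1932 px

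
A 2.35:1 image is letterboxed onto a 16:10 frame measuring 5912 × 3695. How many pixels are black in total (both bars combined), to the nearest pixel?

6971757 pixels

2.35:1 (2.350) > 16:10 (1.600), so the image fills the width.
The image is 5912 / 2.350 ≈ 2515.7447 px tall.
Black = 3695 − 2515.7447 = 1179.2553 px.
Bar area = 1179.2553 × 5912 ≈ 6971757 px.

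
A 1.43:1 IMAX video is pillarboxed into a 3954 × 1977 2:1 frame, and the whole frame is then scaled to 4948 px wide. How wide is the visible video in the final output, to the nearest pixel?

3538 px

In the 3954×1977 frame the video fills the height: width = 1977 × 1.430 ≈ 2827.11 px.
The frame scales by 4948/3954 = 1.2514; 2827.11 × 1.2514 ≈ 3537.82 px.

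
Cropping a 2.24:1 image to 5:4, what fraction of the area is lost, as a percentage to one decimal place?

44.2%

5:4 is narrower than 2.24:1, so the crop keeps the full height and trims the width.
Area ratio = (1.250)/(2.240) = 55.80%; the remaining 44.20% is cropped out.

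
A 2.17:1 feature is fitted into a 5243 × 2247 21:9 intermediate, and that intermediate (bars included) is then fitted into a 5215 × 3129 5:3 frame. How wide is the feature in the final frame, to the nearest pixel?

4850 px

First fit — 2.17:1 into 5243×2247 spans the height: 4875.99 × 2247.00.
21:9 in 5215×3129: fills the width, so the intermediate becomes 5215.00 × 2235.00 — a scale of ×0.9947.
The feature scales with it: width 4875.99 × 0.9947 ≈ 4849.95.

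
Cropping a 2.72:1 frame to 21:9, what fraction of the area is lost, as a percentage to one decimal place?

14.2%

Going from 2.72:1 to 21:9 means cutting width while keeping height.
Area ratio = (2.333)/(2.720) = 85.78%; the remaining 14.22% is cropped out.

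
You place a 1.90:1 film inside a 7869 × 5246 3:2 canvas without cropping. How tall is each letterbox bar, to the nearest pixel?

1.90:1 (1.900) > 3:2 (1.500), so the film fills the width.
The film is 7869 / 1.900 ≈ 4141.58 px tall.
Leftover height: 5246 − 4141.58 = 1104.42 px → 552.21 each side.

552 px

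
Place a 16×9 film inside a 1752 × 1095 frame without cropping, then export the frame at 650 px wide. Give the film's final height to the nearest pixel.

366 px

In the 1752×1095 frame the film fills the width: height = 1752 × 9/16 ≈ 985.50 px.
Scaling 1752 → 650 is ×0.3710, so the height becomes 985.50 × 0.3710 ≈ 365.62 px.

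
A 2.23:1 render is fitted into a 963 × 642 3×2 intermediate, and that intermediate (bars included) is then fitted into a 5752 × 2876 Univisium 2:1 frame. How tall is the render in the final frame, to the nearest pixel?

2.23:1 in 963×642: fills the width, so the render is 963.00 × 431.84.
The 3×2 canvas is height-limited in 5752×2876, giving 4314.00 × 2876.00; scale factor 4.4798.
Applying the same ×4.4798: 431.84 → 1934.53.

1935 px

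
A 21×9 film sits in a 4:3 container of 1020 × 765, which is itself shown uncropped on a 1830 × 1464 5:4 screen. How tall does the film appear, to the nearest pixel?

784 px

Inside the 1020×765 canvas the film is width-limited at 1020.00 × 437.14.
The 4:3 canvas is width-limited in 1830×1464, giving 1830.00 × 1372.50; scale factor 1.7941.
So the film's height is 437.14 × 1.7941 ≈ 784.29.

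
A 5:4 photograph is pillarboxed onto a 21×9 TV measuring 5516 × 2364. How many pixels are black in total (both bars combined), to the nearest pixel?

5:4 is narrower than 21×9, so it spans the full height.
The photograph is 2364 × 5/4 ≈ 2955.0000 px wide.
Black = 5516 − 2955.0000 = 2561.0000 px.
Across the 2364-px span: 2561.0000 × 2364 ≈ 6054204 px.

6054204 pixels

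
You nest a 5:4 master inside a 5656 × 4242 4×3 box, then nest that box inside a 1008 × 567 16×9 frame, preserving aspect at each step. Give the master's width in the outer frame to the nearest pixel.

First fit — 5:4 into 5656×4242 spans the height: 5302.50 × 4242.00.
The 4×3 canvas is height-limited in 1008×567, giving 756.00 × 567.00; scale factor 0.1337.
Applying the same ×0.1337: 5302.50 → 708.75.

709 px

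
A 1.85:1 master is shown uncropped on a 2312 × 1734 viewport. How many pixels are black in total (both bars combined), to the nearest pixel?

1119633 pixels

1.85:1 is wider than 4×3, so it spans the full width.
That makes the image 1249.7297 px tall (2312 / 1.850).
Black = 1734 − 1249.7297 = 484.2703 px.
Bar area = 484.2703 × 2312 ≈ 1119633 px.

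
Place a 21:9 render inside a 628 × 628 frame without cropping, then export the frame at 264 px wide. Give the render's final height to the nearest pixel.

113 px

At 628×628 the render is width-limited, so height = 628 × 9/21 ≈ 269.14 px.
Scaling 628 → 264 is ×0.4204, so the height becomes 269.14 × 0.4204 ≈ 113.14 px.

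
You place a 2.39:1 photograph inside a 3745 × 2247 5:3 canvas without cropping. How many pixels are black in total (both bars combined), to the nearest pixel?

2.39:1 is wider than 5:3, so it spans the full width.
Content height = 3745 / 2.390 ≈ 1566.9456 px.
Black = 2247 − 1566.9456 = 680.0544 px.
Across the 3745-px span: 680.0544 × 3745 ≈ 2546804 px.

2546804 pixels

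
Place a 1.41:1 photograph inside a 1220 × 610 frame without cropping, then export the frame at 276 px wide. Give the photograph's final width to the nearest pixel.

At 1220×610 the photograph is height-limited, so width = 610 × 1.410 ≈ 860.10 px.
Scaling 1220 → 276 is ×0.2262, so the width becomes 860.10 × 0.2262 ≈ 194.58 px.

195 px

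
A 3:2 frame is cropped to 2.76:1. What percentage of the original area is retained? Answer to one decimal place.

2.76:1 is wider than 3:2, so the crop keeps the full width and trims the height.
Area ratio = (1.500)/(2.760) = 54.35% retained.

54.3%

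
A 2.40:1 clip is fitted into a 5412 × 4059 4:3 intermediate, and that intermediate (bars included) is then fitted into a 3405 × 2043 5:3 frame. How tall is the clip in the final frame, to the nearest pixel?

1135 px

2.40:1 in 5412×4059: fills the width, so the clip is 5412.00 × 2255.00.
4:3 in 3405×2043: fills the height, so the intermediate becomes 2724.00 × 2043.00 — a scale of ×0.5033.
Applying the same ×0.5033: 2255.00 → 1135.00.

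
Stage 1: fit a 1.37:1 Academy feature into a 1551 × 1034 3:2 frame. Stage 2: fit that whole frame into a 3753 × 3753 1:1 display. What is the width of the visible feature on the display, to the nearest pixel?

3428 px

1.37:1 Academy in 1551×1034: fills the height, so the feature is 1416.58 × 1034.00.
3:2 in 3753×3753: fills the width, so the intermediate becomes 3753.00 × 2502.00 — a scale of ×2.4197.
The feature scales with it: width 1416.58 × 2.4197 ≈ 3427.74.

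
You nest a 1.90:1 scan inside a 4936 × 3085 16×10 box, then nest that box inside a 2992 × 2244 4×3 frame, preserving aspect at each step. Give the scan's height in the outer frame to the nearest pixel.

1575 px

Inside the 4936×3085 canvas the scan is width-limited at 4936.00 × 2597.89.
Second fit — the 16×10 canvas into 2992×2244 spans the width: 2992.00 × 1870.00 (×0.6062 from 4936×3085).
The scan scales with it: height 2597.89 × 0.6062 ≈ 1574.74.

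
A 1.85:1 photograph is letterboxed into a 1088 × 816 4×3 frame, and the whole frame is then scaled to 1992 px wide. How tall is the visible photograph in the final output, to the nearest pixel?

1077 px

At 1088×816 the photograph is width-limited, so height = 1088 / 1.850 ≈ 588.11 px.
Scaling 1088 → 1992 is ×1.8309, so the height becomes 588.11 × 1.8309 ≈ 1076.76 px.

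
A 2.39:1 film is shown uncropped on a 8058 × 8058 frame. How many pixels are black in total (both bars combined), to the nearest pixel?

Since 2.390 > 1.000, the film is width-limited.
That makes the image 3371.5481 px tall (8058 / 2.390).
8058 − 3371.5481 = 4686.4519 px of bars.
That's 4686.4519 × 8058 ≈ 37763429 black pixels.

37763429 pixels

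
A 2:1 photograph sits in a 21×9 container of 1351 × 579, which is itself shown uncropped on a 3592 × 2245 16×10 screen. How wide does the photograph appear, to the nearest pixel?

3079 px

2:1 in 1351×579: fills the height, so the photograph is 1158.00 × 579.00.
Second fit — the 21×9 canvas into 3592×2245 spans the width: 3592.00 × 1539.43 (×2.6588 from 1351×579).
So the photograph's width is 1158.00 × 2.6588 ≈ 3078.86.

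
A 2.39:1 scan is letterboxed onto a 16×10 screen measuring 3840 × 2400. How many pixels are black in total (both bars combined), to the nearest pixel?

2.39:1 (2.390) > 16×10 (1.600), so the scan fills the width.
That makes the image 1606.6946 px tall (3840 / 2.390).
2400 − 1606.6946 = 793.3054 px of bars.
Across the 3840-px span: 793.3054 × 3840 ≈ 3046293 px.

3046293 pixels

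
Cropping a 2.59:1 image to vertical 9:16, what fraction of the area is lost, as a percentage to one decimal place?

The height stays; only width is cut (since vertical 9:16 is narrower than 2.59:1).
Fraction kept = (0.562)/(2.590) ≈ 21.72%, so 78.28% is lost.

78.3%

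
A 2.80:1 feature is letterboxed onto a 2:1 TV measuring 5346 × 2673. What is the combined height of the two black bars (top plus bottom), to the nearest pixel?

2.80:1 (2.800) > 2:1 (2.000), so the feature fills the width.
Content height = 5346 / 2.800 ≈ 1909.29 px.
Leftover height: 2673 − 1909.29 = 763.71 px.

764 px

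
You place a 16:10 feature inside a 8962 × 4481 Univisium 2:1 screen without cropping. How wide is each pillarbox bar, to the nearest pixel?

896 px

Since 1.600 < 2.000, the feature is height-limited.
Content width = 4481 × 16/10 ≈ 7169.60 px.
Leftover width: 8962 − 7169.60 = 1792.40 px → 896.20 each side.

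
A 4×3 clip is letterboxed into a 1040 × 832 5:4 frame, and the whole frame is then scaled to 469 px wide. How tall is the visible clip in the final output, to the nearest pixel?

352 px

In the 1040×832 frame the clip fills the width: height = 1040 × 3/4 ≈ 780.00 px.
Scaling 1040 → 469 is ×0.4510, so the height becomes 780.00 × 0.4510 ≈ 351.75 px.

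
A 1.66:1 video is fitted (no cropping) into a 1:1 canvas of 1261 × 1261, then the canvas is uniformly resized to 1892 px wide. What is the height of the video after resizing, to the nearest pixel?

At 1261×1261 the video is width-limited, so height = 1261 / 1.660 ≈ 759.64 px.
Resizing to 1892 px wide multiplies everything by 1.5004: 759.64 → 1139.76 px.

1140 px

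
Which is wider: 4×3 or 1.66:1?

4×3 = 1.333 and 1.66; 1.66 > 1.333.

1.66:1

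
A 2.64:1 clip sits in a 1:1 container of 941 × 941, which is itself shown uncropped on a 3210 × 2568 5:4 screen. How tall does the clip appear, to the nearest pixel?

Inside the 941×941 canvas the clip is width-limited at 941.00 × 356.44.
Second fit — the 1:1 canvas into 3210×2568 spans the height: 2568.00 × 2568.00 (×2.7290 from 941×941).
The clip scales with it: height 356.44 × 2.7290 ≈ 972.73.

973 px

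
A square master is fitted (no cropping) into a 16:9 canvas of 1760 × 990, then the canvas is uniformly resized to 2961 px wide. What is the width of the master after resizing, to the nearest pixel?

1666 px

Fitted into 1760×990, the master spans the height; its width is 990 × 1/1 ≈ 990.00 px.
The frame scales by 2961/1760 = 1.6824; 990.00 × 1.6824 ≈ 1665.56 px.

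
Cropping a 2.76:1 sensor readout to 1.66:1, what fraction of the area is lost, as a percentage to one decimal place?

39.9%

1.66:1 is narrower than 2.76:1, so the crop keeps the full height and trims the width.
(1.660)/(2.760) ≈ 0.601 of the area survives, leaving 39.86% discarded.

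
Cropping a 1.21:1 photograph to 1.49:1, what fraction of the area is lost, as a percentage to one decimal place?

18.8%

1.49:1 is wider than 1.21:1, so the crop keeps the full width and trims the height.
Area ratio = (1.210)/(1.490) = 81.21%; the remaining 18.79% is cropped out.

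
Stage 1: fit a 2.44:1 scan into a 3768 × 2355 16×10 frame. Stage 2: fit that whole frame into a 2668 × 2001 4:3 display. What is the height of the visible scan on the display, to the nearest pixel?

2.44:1 in 3768×2355: fills the width, so the scan is 3768.00 × 1544.26.
16×10 in 2668×2001: fills the width, so the intermediate becomes 2668.00 × 1667.50 — a scale of ×0.7081.
Applying the same ×0.7081: 1544.26 → 1093.44.

1093 px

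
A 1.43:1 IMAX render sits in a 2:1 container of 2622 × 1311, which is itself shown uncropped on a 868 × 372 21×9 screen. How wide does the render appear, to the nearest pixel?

532 px

Inside the 2622×1311 canvas the render is height-limited at 1874.73 × 1311.00.
2:1 in 868×372: fills the height, so the intermediate becomes 744.00 × 372.00 — a scale of ×0.2838.
The render scales with it: width 1874.73 × 0.2838 ≈ 531.96.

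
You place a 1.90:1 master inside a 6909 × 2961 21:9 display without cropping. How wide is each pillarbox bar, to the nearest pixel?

Since 1.900 < 2.333, the master is height-limited.
Content width = 2961 × 1.900 ≈ 5625.90 px.
Leftover width: 6909 − 5625.90 = 1283.10 px → 641.55 each side.

642 px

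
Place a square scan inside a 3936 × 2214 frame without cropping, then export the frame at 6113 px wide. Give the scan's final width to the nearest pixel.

3439 px

Fitted into 3936×2214, the scan spans the height; its width is 2214 × 1/1 ≈ 2214.00 px.
Scaling 3936 → 6113 is ×1.5531, so the width becomes 2214.00 × 1.5531 ≈ 3438.56 px.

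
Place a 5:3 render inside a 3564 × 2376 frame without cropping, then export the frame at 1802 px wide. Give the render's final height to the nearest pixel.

1081 px

In the 3564×2376 frame the render fills the width: height = 3564 × 3/5 ≈ 2138.40 px.
The frame scales by 1802/3564 = 0.5056; 2138.40 × 0.5056 ≈ 1081.20 px.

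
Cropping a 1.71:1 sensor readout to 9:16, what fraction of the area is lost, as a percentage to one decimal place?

67.1%

The height stays; only width is cut (since 9:16 is narrower than 1.71:1).
Fraction kept = (0.562)/(1.710) ≈ 32.89%, so 67.11% is lost.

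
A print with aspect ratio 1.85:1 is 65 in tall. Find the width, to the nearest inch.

65 × 1.850 = 120.25.

120 in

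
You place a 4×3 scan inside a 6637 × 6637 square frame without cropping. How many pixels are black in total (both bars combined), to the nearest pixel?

11012442 pixels

4×3 is wider than square, so it spans the full width.
The scan is 6637 × 3/4 ≈ 4977.7500 px tall.
Black = 6637 − 4977.7500 = 1659.2500 px.
That's 1659.2500 × 6637 ≈ 11012442 black pixels.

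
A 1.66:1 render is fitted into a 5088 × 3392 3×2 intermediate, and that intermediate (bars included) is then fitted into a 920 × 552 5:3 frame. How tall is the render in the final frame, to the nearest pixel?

1.66:1 in 5088×3392: fills the width, so the render is 5088.00 × 3065.06.
3×2 in 920×552: fills the height, so the intermediate becomes 828.00 × 552.00 — a scale of ×0.1627.
The render scales with it: height 3065.06 × 0.1627 ≈ 498.80.

499 px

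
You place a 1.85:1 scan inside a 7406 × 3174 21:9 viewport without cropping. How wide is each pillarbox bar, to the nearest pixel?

767 px

1.85:1 (1.850) < 21:9 (2.333), so the scan fills the height.
That makes the image 5871.90 px wide (3174 × 1.850).
Leftover width: 7406 − 5871.90 = 1534.10 px → 767.05 each side.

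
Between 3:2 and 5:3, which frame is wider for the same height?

3:2 = 1.5 and 5:3 = 1.667; 1.667 > 1.5.

5:3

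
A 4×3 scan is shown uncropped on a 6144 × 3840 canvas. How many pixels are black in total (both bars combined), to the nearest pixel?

Since 1.333 < 1.600, the scan is height-limited.
That makes the image 5120.0000 px wide (3840 × 4/3).
6144 − 5120.0000 = 1024.0000 px of bars.
That's 1024.0000 × 3840 ≈ 3932160 black pixels.

3932160 pixels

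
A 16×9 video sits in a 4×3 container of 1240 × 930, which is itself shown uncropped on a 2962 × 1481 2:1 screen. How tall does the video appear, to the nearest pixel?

16×9 in 1240×930: fills the width, so the video is 1240.00 × 697.50.
4×3 in 2962×1481: fills the height, so the intermediate becomes 1974.67 × 1481.00 — a scale of ×1.5925.
The video scales with it: height 697.50 × 1.5925 ≈ 1110.75.

1111 px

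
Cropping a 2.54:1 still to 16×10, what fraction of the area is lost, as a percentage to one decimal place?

Going from 2.54:1 to 16×10 means cutting width while keeping height.
(1.600)/(2.540) ≈ 0.630 of the area survives, leaving 37.01% discarded.

37.0%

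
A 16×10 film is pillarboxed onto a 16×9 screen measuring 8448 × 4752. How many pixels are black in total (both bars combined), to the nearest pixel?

4014490 pixels

16×10 is narrower than 16×9, so it spans the full height.
The film is 4752 × 16/10 ≈ 7603.2000 px wide.
Black = 8448 − 7603.2000 = 844.8000 px.
Across the 4752-px span: 844.8000 × 4752 ≈ 4014490 px.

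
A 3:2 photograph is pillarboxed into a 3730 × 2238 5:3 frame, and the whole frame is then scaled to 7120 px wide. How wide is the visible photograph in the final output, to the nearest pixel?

Fitted into 3730×2238, the photograph spans the height; its width is 2238 × 3/2 ≈ 3357.00 px.
The frame scales by 7120/3730 = 1.9088; 3357.00 × 1.9088 ≈ 6408.00 px.

6408 px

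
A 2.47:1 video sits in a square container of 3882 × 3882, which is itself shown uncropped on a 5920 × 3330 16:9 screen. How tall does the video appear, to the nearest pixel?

1348 px

First fit — 2.47:1 into 3882×3882 spans the width: 3882.00 × 1571.66.
square in 5920×3330: fills the height, so the intermediate becomes 3330.00 × 3330.00 — a scale of ×0.8578.
Applying the same ×0.8578: 1571.66 → 1348.18.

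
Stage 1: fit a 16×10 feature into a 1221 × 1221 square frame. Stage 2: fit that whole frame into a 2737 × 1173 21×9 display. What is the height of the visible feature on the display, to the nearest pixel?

First fit — 16×10 into 1221×1221 spans the width: 1221.00 × 763.12.
square in 2737×1173: fills the height, so the intermediate becomes 1173.00 × 1173.00 — a scale of ×0.9607.
Applying the same ×0.9607: 763.12 → 733.12.

733 px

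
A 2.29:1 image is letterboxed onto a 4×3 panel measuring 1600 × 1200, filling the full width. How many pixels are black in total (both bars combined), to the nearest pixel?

The image is 1600 / 2.290 ≈ 698.6900 px tall.
1200 − 698.6900 = 501.3100 px of bars.
Bar area = 501.3100 × 1600 ≈ 802096 px.

802096 pixels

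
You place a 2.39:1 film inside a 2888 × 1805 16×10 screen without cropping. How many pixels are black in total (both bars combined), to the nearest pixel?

1723073 pixels

2.39:1 (2.390) > 16×10 (1.600), so the film fills the width.
Content height = 2888 / 2.390 ≈ 1208.3682 px.
Leftover height: 1805 − 1208.3682 = 596.6318 px.
Bar area = 596.6318 × 2888 ≈ 1723073 px.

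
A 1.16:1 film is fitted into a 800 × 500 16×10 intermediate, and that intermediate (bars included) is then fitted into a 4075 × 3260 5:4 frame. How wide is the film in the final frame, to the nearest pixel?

Inside the 800×500 canvas the film is height-limited at 580.00 × 500.00.
The 16×10 canvas is width-limited in 4075×3260, giving 4075.00 × 2546.88; scale factor 5.0938.
So the film's width is 580.00 × 5.0938 ≈ 2954.38.

2954 px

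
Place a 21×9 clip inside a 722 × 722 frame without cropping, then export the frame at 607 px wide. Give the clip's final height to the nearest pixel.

260 px

Fitted into 722×722, the clip spans the width; its height is 722 × 9/21 ≈ 309.43 px.
The frame scales by 607/722 = 0.8407; 309.43 × 0.8407 ≈ 260.14 px.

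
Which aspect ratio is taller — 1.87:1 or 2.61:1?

1.87 and 2.61; 2.61 > 1.87. The smaller width-to-height ratio is the taller frame.

1.87:1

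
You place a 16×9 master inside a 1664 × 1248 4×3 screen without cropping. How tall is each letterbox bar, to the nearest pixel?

16×9 is wider than 4×3, so it spans the full width.
That makes the image 936.00 px tall (1664 × 9/16).
1248 − 936.00 = 312.00 px of bars (156.00 each).

156 px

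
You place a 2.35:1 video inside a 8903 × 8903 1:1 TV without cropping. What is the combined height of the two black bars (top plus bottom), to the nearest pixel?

2.35:1 is wider than 1:1, so it spans the full width.
The video is 8903 / 2.350 ≈ 3788.51 px tall.
Black = 8903 − 3788.51 = 5114.49 px.

5114 px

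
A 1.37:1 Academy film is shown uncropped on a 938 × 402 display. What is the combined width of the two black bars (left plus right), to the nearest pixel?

387 px

1.37:1 Academy is narrower than 21:9, so it spans the full height.
Content width = 402 × 1.370 ≈ 550.74 px.
Black = 938 − 550.74 = 387.26 px.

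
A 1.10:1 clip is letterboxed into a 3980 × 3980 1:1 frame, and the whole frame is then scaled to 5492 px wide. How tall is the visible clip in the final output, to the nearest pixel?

4993 px

In the 3980×3980 frame the clip fills the width: height = 3980 / 1.100 ≈ 3618.18 px.
The frame scales by 5492/3980 = 1.3799; 3618.18 × 1.3799 ≈ 4992.73 px.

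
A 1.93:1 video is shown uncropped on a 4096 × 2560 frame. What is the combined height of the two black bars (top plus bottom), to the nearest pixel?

1.93:1 (1.930) > 16×10 (1.600), so the video fills the width.
Content height = 4096 / 1.930 ≈ 2122.28 px.
Leftover height: 2560 − 2122.28 = 437.72 px.

438 px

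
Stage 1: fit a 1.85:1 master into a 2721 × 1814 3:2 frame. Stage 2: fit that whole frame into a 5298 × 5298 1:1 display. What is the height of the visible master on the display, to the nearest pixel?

2864 px

1.85:1 in 2721×1814: fills the width, so the master is 2721.00 × 1470.81.
3:2 in 5298×5298: fills the width, so the intermediate becomes 5298.00 × 3532.00 — a scale of ×1.9471.
The master scales with it: height 1470.81 × 1.9471 ≈ 2863.78.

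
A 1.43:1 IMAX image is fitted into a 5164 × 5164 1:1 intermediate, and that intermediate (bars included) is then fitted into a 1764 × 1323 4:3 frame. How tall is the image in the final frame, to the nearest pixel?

Inside the 5164×5164 canvas the image is width-limited at 5164.00 × 3611.19.
The 1:1 canvas is height-limited in 1764×1323, giving 1323.00 × 1323.00; scale factor 0.2562.
So the image's height is 3611.19 × 0.2562 ≈ 925.17.

925 px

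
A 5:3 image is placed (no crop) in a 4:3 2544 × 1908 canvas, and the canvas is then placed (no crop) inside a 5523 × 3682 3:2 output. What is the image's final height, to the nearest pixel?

First fit — 5:3 into 2544×1908 spans the width: 2544.00 × 1526.40.
The 4:3 canvas is height-limited in 5523×3682, giving 4909.33 × 3682.00; scale factor 1.9298.
The image scales with it: height 1526.40 × 1.9298 ≈ 2945.60.

2946 px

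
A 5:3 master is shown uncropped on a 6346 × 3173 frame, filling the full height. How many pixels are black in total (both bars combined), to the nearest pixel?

Content width = 3173 × 5/3 ≈ 5288.3333 px.
6346 − 5288.3333 = 1057.6667 px of bars.
That's 1057.6667 × 3173 ≈ 3355976 black pixels.

3355976 pixels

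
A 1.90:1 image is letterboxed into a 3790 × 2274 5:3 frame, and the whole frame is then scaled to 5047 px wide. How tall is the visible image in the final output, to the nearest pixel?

At 3790×2274 the image is width-limited, so height = 3790 / 1.900 ≈ 1994.74 px.
Resizing to 5047 px wide multiplies everything by 1.3317: 1994.74 → 2656.32 px.

2656 px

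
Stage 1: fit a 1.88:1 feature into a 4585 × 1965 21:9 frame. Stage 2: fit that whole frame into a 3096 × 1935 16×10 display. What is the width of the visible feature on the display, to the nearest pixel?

2494 px

1.88:1 in 4585×1965: fills the height, so the feature is 3694.20 × 1965.00.
Second fit — the 21:9 canvas into 3096×1935 spans the width: 3096.00 × 1326.86 (×0.6752 from 4585×1965).
The feature scales with it: width 3694.20 × 0.6752 ≈ 2494.49.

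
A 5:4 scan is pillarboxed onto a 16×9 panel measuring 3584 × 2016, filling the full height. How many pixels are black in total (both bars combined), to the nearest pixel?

2145024 pixels

The scan is 2016 × 5/4 ≈ 2520.0000 px wide.
3584 − 2520.0000 = 1064.0000 px of bars.
Bar area = 1064.0000 × 2016 ≈ 2145024 px.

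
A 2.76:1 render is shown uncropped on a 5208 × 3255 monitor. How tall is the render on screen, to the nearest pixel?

2.76:1 is wider than 16:10, so it spans the full width.
The render is 5208 / 2.760 ≈ 1886.96 px tall.

1887 px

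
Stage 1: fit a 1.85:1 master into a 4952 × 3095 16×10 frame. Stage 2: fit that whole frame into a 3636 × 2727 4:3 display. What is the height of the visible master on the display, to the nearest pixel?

1965 px

1.85:1 in 4952×3095: fills the width, so the master is 4952.00 × 2676.76.
16×10 in 3636×2727: fills the width, so the intermediate becomes 3636.00 × 2272.50 — a scale of ×0.7342.
So the master's height is 2676.76 × 0.7342 ≈ 1965.41.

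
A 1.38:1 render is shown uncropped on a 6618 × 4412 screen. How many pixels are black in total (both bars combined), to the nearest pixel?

2335889 pixels

1.38:1 is narrower than 3:2, so it spans the full height.
Content width = 4412 × 1.380 ≈ 6088.5600 px.
6618 − 6088.5600 = 529.4400 px of bars.
That's 529.4400 × 4412 ≈ 2335889 black pixels.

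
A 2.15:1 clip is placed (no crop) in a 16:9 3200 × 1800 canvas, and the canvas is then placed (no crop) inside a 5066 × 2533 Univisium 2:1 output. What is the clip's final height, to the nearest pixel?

2094 px

2.15:1 in 3200×1800: fills the width, so the clip is 3200.00 × 1488.37.
Second fit — the 16:9 canvas into 5066×2533 spans the height: 4503.11 × 2533.00 (×1.4072 from 3200×1800).
The clip scales with it: height 1488.37 × 1.4072 ≈ 2094.47.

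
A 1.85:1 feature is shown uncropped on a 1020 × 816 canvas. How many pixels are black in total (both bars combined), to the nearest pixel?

1.85:1 is wider than 5:4, so it spans the full width.
That makes the image 551.3514 px tall (1020 / 1.850).
Black = 816 − 551.3514 = 264.6486 px.
That's 264.6486 × 1020 ≈ 269942 black pixels.

269942 pixels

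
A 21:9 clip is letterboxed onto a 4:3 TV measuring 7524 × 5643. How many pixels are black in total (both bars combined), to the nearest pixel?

Since 2.333 > 1.333, the clip is width-limited.
The clip is 7524 × 9/21 ≈ 3224.5714 px tall.
Leftover height: 5643 − 3224.5714 = 2418.4286 px.
Bar area = 2418.4286 × 7524 ≈ 18196257 px.

18196257 pixels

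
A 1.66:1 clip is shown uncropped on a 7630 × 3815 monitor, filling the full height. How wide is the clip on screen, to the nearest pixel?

The clip is 3815 × 1.660 ≈ 6332.90 px wide.

6333 px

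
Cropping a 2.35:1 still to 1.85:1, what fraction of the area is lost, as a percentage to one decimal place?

21.3%

1.85:1 is narrower than 2.35:1, so the crop keeps the full height and trims the width.
(1.850)/(2.350) ≈ 0.787 of the area survives, leaving 21.28% discarded.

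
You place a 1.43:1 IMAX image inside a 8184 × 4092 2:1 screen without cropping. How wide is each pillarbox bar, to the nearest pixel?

1166 px

1.43:1 IMAX is narrower than 2:1, so it spans the full height.
That makes the image 5851.56 px wide (4092 × 1.430).
Black = 8184 − 5851.56 = 2332.44 px, or 1166.22 per bar.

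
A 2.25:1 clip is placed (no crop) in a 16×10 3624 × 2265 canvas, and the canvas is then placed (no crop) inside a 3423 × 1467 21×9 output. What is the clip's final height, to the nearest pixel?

2.25:1 in 3624×2265: fills the width, so the clip is 3624.00 × 1610.67.
Second fit — the 16×10 canvas into 3423×1467 spans the height: 2347.20 × 1467.00 (×0.6477 from 3624×2265).
Applying the same ×0.6477: 1610.67 → 1043.20.

1043 px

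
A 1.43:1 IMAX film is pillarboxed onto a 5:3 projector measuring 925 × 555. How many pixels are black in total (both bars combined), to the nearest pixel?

1.43:1 IMAX is narrower than 5:3, so it spans the full height.
That makes the image 793.6500 px wide (555 × 1.430).
925 − 793.6500 = 131.3500 px of bars.
Bar area = 131.3500 × 555 ≈ 72899 px.

72899 pixels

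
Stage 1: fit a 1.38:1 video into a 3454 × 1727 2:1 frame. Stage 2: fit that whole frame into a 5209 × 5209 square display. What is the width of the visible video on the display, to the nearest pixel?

Inside the 3454×1727 canvas the video is height-limited at 2383.26 × 1727.00.
The 2:1 canvas is width-limited in 5209×5209, giving 5209.00 × 2604.50; scale factor 1.5081.
The video scales with it: width 2383.26 × 1.5081 ≈ 3594.21.

3594 px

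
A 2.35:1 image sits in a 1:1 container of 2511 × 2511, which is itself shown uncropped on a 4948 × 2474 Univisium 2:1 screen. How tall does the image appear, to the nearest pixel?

Inside the 2511×2511 canvas the image is width-limited at 2511.00 × 1068.51.
Second fit — the 1:1 canvas into 4948×2474 spans the height: 2474.00 × 2474.00 (×0.9853 from 2511×2511).
So the image's height is 1068.51 × 0.9853 ≈ 1052.77.

1053 px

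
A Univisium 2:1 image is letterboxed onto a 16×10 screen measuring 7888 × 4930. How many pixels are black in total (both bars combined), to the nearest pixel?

Univisium 2:1 is wider than 16×10, so it spans the full width.
Content height = 7888 × 1/2 ≈ 3944.0000 px.
Leftover height: 4930 − 3944.0000 = 986.0000 px.
Bar area = 986.0000 × 7888 ≈ 7777568 px.

7777568 pixels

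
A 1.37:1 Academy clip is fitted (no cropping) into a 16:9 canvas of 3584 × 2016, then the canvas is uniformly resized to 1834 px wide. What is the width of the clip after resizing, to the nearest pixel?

1413 px

In the 3584×2016 frame the clip fills the height: width = 2016 × 1.370 ≈ 2761.92 px.
The frame scales by 1834/3584 = 0.5117; 2761.92 × 0.5117 ≈ 1413.33 px.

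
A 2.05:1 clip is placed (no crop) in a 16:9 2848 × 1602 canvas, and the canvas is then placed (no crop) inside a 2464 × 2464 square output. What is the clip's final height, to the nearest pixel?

Inside the 2848×1602 canvas the clip is width-limited at 2848.00 × 1389.27.
Second fit — the 16:9 canvas into 2464×2464 spans the width: 2464.00 × 1386.00 (×0.8652 from 2848×1602).
The clip scales with it: height 1389.27 × 0.8652 ≈ 1201.95.

1202 px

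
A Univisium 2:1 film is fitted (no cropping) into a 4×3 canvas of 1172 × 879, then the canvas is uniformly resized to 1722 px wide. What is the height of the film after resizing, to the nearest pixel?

861 px

In the 1172×879 frame the film fills the width: height = 1172 × 1/2 ≈ 586.00 px.
Scaling 1172 → 1722 is ×1.4693, so the height becomes 586.00 × 1.4693 ≈ 861.00 px.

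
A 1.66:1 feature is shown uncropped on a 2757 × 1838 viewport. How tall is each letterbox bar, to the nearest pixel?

Since 1.660 > 1.500, the feature is width-limited.
Content height = 2757 / 1.660 ≈ 1660.84 px.
Black = 1838 − 1660.84 = 177.16 px, or 88.58 per bar.

89 px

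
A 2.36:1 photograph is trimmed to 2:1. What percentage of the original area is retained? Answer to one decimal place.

The height stays; only width is cut (since 2:1 is narrower than 2.36:1).
Area ratio = (2.000)/(2.360) = 84.75% retained.

84.7%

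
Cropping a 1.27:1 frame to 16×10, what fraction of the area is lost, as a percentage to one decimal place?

20.6%

Going from 1.27:1 to 16×10 means cutting height while keeping width.
(1.270)/(1.600) ≈ 0.794 of the area survives, leaving 20.62% discarded.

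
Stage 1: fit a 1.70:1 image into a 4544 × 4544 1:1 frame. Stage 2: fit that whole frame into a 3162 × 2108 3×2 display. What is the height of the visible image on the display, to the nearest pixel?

1240 px

1.70:1 in 4544×4544: fills the width, so the image is 4544.00 × 2672.94.
Second fit — the 1:1 canvas into 3162×2108 spans the height: 2108.00 × 2108.00 (×0.4639 from 4544×4544).
So the image's height is 2672.94 × 0.4639 ≈ 1240.00.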